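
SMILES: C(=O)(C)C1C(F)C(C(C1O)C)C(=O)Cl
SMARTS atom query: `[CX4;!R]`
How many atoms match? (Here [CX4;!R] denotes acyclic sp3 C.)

The query [CX4;!R] means: aliphatic carbon with four total connections, not in a ring.
Check the 14 heavy atoms by environment: 5× C (X4, in 5-ring) → no; 1× O (X2, acyclic) → no; 1× F (X1, acyclic) → no; 2× C (X4, acyclic) → match; 2× C (X3, acyclic) → no; 2× O (X1, acyclic) → no; 1× Cl (X1, acyclic) → no.
That gives 2 matching atoms.

2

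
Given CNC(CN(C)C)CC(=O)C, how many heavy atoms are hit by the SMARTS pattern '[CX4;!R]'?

7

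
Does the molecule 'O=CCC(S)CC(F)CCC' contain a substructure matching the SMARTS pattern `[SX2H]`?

Yes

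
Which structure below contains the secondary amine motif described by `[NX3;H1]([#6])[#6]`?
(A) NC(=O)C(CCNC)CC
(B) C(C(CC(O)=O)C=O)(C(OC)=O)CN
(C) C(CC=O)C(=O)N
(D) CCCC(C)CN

A

[NX3;H1]([#6])[#6] describes a trivalent nitrogen with one H, bonded to two carbons (a secondary amine).
(A) contains an N-methylamino group (-NHCH3), which satisfies every atom and bond constraint.
(B) has a primary amino group (-NH2) but the nitrogen has H2 and only one carbon neighbour.
(C) has a primary amide (-C(=O)NH2) but the -C(=O)NH2 nitrogen has H2, not H1.
(D) has a primary amino group (-NH2) but the nitrogen has H2 and only one carbon neighbour.
So the answer is (A).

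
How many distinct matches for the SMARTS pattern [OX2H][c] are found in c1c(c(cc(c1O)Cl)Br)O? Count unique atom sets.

[OX2H][c] is the SMARTS for a phenol: a hydroxyl oxygen attached to an aromatic carbon.
The molecule carries 2 separate instances of a hydroxyl group (-OH) meeting every constraint; each maps to a distinct set of atoms, giving 2 matches.

2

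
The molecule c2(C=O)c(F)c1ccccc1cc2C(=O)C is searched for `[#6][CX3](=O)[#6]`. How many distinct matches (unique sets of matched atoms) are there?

1

[#6][CX3](=O)[#6] is the SMARTS for a ketone: a carbonyl carbon (no H) flanked by two carbons.
Exactly one fragment in the molecule meets all constraints, giving 1 match.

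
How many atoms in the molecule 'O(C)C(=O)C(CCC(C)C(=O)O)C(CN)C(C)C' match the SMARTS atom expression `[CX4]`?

11

The query [CX4] means: C with X4: aliphatic carbon with exactly 4 total connections (bonds + H).
Check the 18 heavy atoms by environment: 11× C (X4) → match; 2× C (X3) → no; 2× O (X1) → no; 2× O (X2) → no; 1× N (X3) → no.
That gives 11 matching atoms.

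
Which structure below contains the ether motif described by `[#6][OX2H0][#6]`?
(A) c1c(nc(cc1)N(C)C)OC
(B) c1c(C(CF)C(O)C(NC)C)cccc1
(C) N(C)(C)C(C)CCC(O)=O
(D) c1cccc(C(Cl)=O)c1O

A

[#6][OX2H0][#6] describes an aliphatic oxygen bridging two carbons with no H on the oxygen (an ether).
(A) contains a methoxy ether (-OCH3), which satisfies every atom and bond constraint.
(B) has a hydroxyl group (-OH) but the oxygen has H1, not H0 bridging two carbons.
(C) has a carboxylic acid group (-C(=O)OH) but the -OH oxygen has H1; the =O is OX1, not OX2.
(D) has a hydroxyl group (-OH) but the oxygen has H1, not H0 bridging two carbons.
So the answer is (A).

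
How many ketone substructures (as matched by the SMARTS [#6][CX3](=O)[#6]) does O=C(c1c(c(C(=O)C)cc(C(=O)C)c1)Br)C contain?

[#6][CX3](=O)[#6] is the SMARTS for a ketone: a carbonyl carbon (no H) flanked by two carbons.
The molecule carries 3 separate instances of an acetyl/ketone group (-C(=O)CH3) meeting every constraint; each maps to a distinct set of atoms, giving 3 matches.

3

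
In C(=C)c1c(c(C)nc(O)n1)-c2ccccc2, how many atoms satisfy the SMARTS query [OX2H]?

The query [OX2H] means: aliphatic oxygen with two connections, one of which is H — an -OH oxygen.
Check the 16 heavy atoms by environment: 2× n (aromatic, H0, X2) → no; 5× c (aromatic, H0, X3) → no; 5× c (aromatic, H1, X3) → no; 1× C (H1, X3) → no; 1× C (H2, X3) → no; 1× C (H3, X4) → no; 1× O (H1, X2) → match.
That gives 1 matching atom.

1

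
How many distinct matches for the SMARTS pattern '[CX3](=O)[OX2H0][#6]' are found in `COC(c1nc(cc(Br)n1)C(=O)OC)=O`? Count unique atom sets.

[CX3](=O)[OX2H0][#6] is the SMARTS for an ester: a carbonyl carbon bonded to an oxygen that is itself bonded to carbon (no H on that O).
The molecule carries 2 separate instances of a methyl-ester group (-C(=O)OCH3) meeting every constraint; each maps to a distinct set of atoms, giving 2 matches.

2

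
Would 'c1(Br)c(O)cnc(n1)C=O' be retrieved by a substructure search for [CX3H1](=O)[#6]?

Yes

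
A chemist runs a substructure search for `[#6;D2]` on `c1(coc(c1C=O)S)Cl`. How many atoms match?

2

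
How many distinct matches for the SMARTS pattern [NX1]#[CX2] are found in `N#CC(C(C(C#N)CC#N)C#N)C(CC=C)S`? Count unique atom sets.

[NX1]#[CX2] is the SMARTS for a nitrile: a nitrogen triple-bonded to a two-connected carbon.
The molecule carries 4 separate instances of a nitrile (-C#N) meeting every constraint; each maps to a distinct set of atoms, giving 4 matches.

4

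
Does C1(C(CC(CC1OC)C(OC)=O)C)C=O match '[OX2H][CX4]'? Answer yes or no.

No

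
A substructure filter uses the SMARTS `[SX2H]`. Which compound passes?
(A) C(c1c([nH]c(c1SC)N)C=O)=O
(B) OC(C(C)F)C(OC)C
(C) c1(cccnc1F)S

[SX2H] describes an aliphatic sulfur with two connections, one being H (a thiol).
(A) has a methylthio ether (-SCH3) but the sulfur has H0 (bonded to two carbons), not H1.
(B) has a hydroxyl group (-OH) but it is an -OH, not an -SH.
(C) contains a thiol (-SH), which satisfies every atom and bond constraint.
So the answer is (C).

C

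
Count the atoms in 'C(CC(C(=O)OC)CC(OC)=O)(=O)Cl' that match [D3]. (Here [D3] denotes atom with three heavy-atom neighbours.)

4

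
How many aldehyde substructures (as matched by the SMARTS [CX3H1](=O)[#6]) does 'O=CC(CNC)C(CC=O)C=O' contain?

3

[CX3H1](=O)[#6] is the SMARTS for an aldehyde: an sp2 carbon with one H, double-bonded to O and single-bonded to carbon.
The molecule carries 3 separate instances of an aldehyde (-CHO) meeting every constraint; each maps to a distinct set of atoms, giving 3 matches.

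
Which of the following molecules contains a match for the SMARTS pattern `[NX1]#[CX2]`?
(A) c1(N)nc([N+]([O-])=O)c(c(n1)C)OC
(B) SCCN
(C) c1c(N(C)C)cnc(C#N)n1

C

[NX1]#[CX2] describes a nitrogen triple-bonded to a two-connected carbon (a nitrile).
(A) has a primary amino group (-NH2) but the nitrogen is NX3 (three connections), not NX1 triple-bonded.
(B) has a primary amino group (-NH2) but the nitrogen is NX3 (three connections), not NX1 triple-bonded.
(C) contains a nitrile (-C#N), which satisfies every atom and bond constraint.
So the answer is (C).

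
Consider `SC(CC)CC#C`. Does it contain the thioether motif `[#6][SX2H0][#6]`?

No

The pattern [#6][SX2H0][#6] describes an aliphatic sulfur bridging two carbons with no H on the sulfur — a thioether.
The closest candidate here is a thiol (-SH), but the sulfur has H1, not H0 bridging two carbons. No other fragment satisfies the full query, so there is no match.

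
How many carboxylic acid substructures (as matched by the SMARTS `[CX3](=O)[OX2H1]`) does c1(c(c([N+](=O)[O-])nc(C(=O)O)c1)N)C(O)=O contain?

2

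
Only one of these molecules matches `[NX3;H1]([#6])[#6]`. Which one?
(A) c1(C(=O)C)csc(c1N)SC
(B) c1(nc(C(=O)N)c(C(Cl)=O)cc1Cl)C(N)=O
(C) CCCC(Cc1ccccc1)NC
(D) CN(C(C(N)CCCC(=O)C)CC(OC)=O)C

C

[NX3;H1]([#6])[#6] describes a trivalent nitrogen with one H, bonded to two carbons (a secondary amine).
(A) has a primary amino group (-NH2) but the nitrogen has H2 and only one carbon neighbour.
(B) has a primary amide (-C(=O)NH2) but the -C(=O)NH2 nitrogen has H2, not H1.
(C) contains an N-methylamino group (-NHCH3), which satisfies every atom and bond constraint.
(D) has a primary amino group (-NH2) but the nitrogen has H2 and only one carbon neighbour.
So the answer is (C).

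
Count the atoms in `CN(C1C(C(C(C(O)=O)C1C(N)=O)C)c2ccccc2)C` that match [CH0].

2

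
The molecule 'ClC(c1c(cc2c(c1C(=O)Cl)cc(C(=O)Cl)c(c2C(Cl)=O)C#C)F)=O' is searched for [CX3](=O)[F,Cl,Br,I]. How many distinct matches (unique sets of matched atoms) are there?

[CX3](=O)[F,Cl,Br,I] is the SMARTS for an acyl halide: a carbonyl carbon bonded to a halogen.
The molecule carries 4 separate instances of an acyl chloride (-C(=O)Cl) meeting every constraint; each maps to a distinct set of atoms, giving 4 matches.

4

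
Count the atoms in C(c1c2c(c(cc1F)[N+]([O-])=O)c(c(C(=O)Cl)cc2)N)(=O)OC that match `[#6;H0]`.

The query [#6;H0] means: any carbon with no attached hydrogen.
Check the 22 heavy atoms by environment: 7× c (aromatic, H0) → match; 3× c (aromatic, H1) → no; 1× N (H2) → no; 1× N (charge +1, H0) → no; 1× O (charge -1, H0) → no; 4× O (H0) → no; 2× C (H0) → match; 1× C (H3) → no; 1× Cl (H0) → no; 1× F (H0) → no.
Summing the matching environments: 7 + 2 = 9 matching atoms.

9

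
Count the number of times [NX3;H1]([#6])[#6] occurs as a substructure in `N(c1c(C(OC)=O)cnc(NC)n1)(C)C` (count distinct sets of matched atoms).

1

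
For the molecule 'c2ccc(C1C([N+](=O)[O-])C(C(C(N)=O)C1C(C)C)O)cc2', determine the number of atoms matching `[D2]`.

5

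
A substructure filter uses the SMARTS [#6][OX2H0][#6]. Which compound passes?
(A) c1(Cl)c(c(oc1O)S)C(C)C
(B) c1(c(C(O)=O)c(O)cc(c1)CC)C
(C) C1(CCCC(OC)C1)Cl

[#6][OX2H0][#6] describes an aliphatic oxygen bridging two carbons with no H on the oxygen (an ether).
(A) has a hydroxyl group (-OH) but the oxygen has H1, not H0 bridging two carbons.
(B) has a carboxylic acid group (-C(=O)OH) but the -OH oxygen has H1; the =O is OX1, not OX2.
(C) contains a methoxy ether (-OCH3), which satisfies every atom and bond constraint.
So the answer is (C).

C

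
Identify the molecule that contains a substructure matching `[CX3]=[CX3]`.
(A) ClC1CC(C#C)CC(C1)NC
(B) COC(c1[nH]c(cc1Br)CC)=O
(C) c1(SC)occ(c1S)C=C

C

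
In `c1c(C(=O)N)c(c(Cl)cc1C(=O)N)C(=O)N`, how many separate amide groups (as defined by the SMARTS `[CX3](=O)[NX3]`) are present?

[CX3](=O)[NX3] is the SMARTS for an amide: a carbonyl carbon bonded to a trivalent nitrogen.
The molecule carries 3 separate instances of a primary amide (-C(=O)NH2) meeting every constraint; each maps to a distinct set of atoms, giving 3 matches.

3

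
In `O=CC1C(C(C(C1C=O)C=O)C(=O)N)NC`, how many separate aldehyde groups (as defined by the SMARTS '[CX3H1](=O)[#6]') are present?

[CX3H1](=O)[#6] is the SMARTS for an aldehyde: an sp2 carbon with one H, double-bonded to O and single-bonded to carbon.
The molecule carries 3 separate instances of an aldehyde (-CHO) meeting every constraint; each maps to a distinct set of atoms, giving 3 matches.

3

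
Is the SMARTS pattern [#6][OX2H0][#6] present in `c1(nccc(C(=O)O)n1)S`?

No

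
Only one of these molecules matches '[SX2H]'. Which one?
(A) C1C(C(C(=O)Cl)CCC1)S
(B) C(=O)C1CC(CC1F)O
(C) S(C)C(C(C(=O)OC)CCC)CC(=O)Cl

A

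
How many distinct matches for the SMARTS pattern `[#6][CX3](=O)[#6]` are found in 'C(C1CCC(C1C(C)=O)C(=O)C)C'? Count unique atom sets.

2

[#6][CX3](=O)[#6] is the SMARTS for a ketone: a carbonyl carbon (no H) flanked by two carbons.
The molecule carries 2 separate instances of an acetyl/ketone group (-C(=O)CH3) meeting every constraint; each maps to a distinct set of atoms, giving 2 matches.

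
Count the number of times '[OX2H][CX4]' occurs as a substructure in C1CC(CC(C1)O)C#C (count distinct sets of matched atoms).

1

[OX2H][CX4] is the SMARTS for an aliphatic alcohol: a hydroxyl oxygen bound to an sp3 (X4) carbon.
Exactly one fragment in the molecule meets all constraints, giving 1 match.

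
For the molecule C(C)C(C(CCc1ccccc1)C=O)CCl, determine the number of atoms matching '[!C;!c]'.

2

The query [!C;!c] means: neither aliphatic nor aromatic carbon — same as [!#6].
Check the 16 heavy atoms by environment: 8× C → no; 1× O → match; 1× Cl → match; 6× c (aromatic) → no.
Summing the matching environments: 1 + 1 = 2 matching atoms.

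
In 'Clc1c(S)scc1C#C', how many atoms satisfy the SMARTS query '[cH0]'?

The query [cH0] means: aromatic carbon with no attached hydrogen (substituted or ring-fusion).
Check the 9 heavy atoms by environment: 1× s (aromatic, H0) → no; 3× c (aromatic, H0) → match; 1× c (aromatic, H1) → no; 1× C (H0) → no; 1× C (H1) → no; 1× Cl (H0) → no; 1× S (H1) → no.
That gives 3 matching atoms.

3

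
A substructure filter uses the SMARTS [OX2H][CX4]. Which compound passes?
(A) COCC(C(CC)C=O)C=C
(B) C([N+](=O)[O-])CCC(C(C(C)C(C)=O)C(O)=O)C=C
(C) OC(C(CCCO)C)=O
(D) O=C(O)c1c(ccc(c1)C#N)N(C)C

C

[OX2H][CX4] describes a hydroxyl oxygen bound to an sp3 (X4) carbon (an aliphatic alcohol).
(A) has a methoxy ether (-OCH3) but the oxygen has H0 (ether), not H1.
(B) has a carboxylic acid group (-C(=O)OH) but the -OH is on a CX3 carbonyl carbon, not a CX4 carbon.
(C) contains a hydroxyl group (-OH), which satisfies every atom and bond constraint.
(D) has a carboxylic acid group (-C(=O)OH) but the -OH is on a CX3 carbonyl carbon, not a CX4 carbon.
So the answer is (C).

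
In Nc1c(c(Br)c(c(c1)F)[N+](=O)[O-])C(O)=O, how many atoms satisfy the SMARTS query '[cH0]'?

Check the 15 heavy atoms by environment: 5× c (aromatic, H0) → match; 1× c (aromatic, H1) → no; 1× Br (H0) → no; 1× F (H0) → no; 1× C (H0) → no; 2× O (H0) → no; 1× O (H1) → no; 1× N (H2) → no; 1× N (charge +1, H0) → no; 1× O (charge -1, H0) → no.
That gives 5 matching atoms.

5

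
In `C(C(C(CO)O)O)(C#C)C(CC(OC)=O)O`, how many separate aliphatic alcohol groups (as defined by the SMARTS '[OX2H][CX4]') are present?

4

[OX2H][CX4] is the SMARTS for an aliphatic alcohol: a hydroxyl oxygen bound to an sp3 (X4) carbon.
The molecule carries 4 separate instances of a hydroxyl group (-OH) meeting every constraint; each maps to a distinct set of atoms, giving 4 matches.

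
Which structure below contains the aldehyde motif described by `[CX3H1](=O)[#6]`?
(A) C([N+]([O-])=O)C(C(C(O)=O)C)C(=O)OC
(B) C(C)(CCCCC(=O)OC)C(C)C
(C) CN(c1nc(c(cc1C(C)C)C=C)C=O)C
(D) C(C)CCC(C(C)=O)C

[CX3H1](=O)[#6] describes an sp2 carbon with one H, double-bonded to O and single-bonded to carbon (an aldehyde).
(A) has a carboxylic acid group (-C(=O)OH) but the carbonyl carbon has H0 and is bonded to O, not H1.
(B) has a methyl-ester group (-C(=O)OCH3) but the carbonyl carbon has H0, not H1.
(C) contains an aldehyde (-CHO), which satisfies every atom and bond constraint.
(D) has an acetyl/ketone group (-C(=O)CH3) but the carbonyl carbon has H0 (two carbon neighbours), not H1.
So the answer is (C).

C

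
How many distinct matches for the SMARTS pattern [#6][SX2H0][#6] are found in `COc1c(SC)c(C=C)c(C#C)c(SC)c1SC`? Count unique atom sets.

[#6][SX2H0][#6] is the SMARTS for a thioether: an aliphatic sulfur bridging two carbons with no H on the sulfur.
The molecule carries 3 separate instances of a methylthio ether (-SCH3) meeting every constraint; each maps to a distinct set of atoms, giving 3 matches.

3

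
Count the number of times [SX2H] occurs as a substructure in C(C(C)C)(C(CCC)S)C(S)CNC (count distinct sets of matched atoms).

[SX2H] is the SMARTS for a thiol: an aliphatic sulfur with two connections, one being H.
The molecule carries 2 separate instances of a thiol (-SH) meeting every constraint; each maps to a distinct set of atoms, giving 2 matches.

2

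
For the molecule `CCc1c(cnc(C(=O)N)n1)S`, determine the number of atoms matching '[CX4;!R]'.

2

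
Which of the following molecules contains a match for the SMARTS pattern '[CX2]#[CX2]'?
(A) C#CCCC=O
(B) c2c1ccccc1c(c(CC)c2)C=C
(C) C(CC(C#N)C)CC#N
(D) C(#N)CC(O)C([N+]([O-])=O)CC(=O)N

[CX2]#[CX2] describes a carbon-carbon triple bond (an alkyne).
(A) contains an ethynyl group (-C#CH), which satisfies every atom and bond constraint.
(B) has a vinyl group (-CH=CH2) but the C=C is a double bond; both carbons are CX3, not CX2.
(C) has a nitrile (-C#N) but the triple bond is C#N, not C#C.
(D) has a nitrile (-C#N) but the triple bond is C#N, not C#C.
So the answer is (A).

A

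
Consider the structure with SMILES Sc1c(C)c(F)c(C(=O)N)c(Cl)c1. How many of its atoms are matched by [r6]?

6

The query [r6] means: r6 matches atoms in a six-membered ring.
Check the 13 heavy atoms by environment: 6× c (aromatic, in 6-ring) → match; 1× Cl (acyclic) → no; 2× C (acyclic) → no; 1× F (acyclic) → no; 1× S (acyclic) → no; 1× O (acyclic) → no; 1× N (acyclic) → no.
That gives 6 matching atoms.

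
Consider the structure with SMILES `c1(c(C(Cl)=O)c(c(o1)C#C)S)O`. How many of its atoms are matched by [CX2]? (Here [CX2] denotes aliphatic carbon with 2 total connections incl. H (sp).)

The query [CX2] means: C with X2: aliphatic carbon with exactly 2 total connections.
Check the 12 heavy atoms by environment: 1× o (aromatic, X2) → no; 4× c (aromatic, X3) → no; 1× O (X2) → no; 1× C (X3) → no; 1× O (X1) → no; 1× Cl (X1) → no; 2× C (X2) → match; 1× S (X2) → no.
That gives 2 matching atoms.

2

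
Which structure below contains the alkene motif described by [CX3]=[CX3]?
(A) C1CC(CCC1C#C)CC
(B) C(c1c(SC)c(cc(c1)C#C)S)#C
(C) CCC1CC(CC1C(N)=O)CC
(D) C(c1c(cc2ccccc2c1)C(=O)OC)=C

D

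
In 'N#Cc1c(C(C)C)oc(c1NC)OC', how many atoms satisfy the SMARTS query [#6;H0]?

5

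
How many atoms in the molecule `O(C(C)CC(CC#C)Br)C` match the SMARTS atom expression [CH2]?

The query [CH2] means: aliphatic carbon with exactly two hydrogens.
Check the 10 heavy atoms by environment: 2× C (H3) → no; 3× C (H1) → no; 2× C (H2) → match; 1× C (H0) → no; 1× O (H0) → no; 1× Br (H0) → no.
That gives 2 matching atoms.

2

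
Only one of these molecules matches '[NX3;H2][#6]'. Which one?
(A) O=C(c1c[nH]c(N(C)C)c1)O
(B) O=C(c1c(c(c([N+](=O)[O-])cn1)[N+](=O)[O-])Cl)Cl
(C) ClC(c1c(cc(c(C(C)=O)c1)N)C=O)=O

C

[NX3;H2][#6] describes a trivalent nitrogen with two H attached to carbon (a primary amine).
(A) has a dimethylamino group (-N(CH3)2) but the nitrogen has H0, not H2.
(B) has a nitro group (-[N+](=O)[O-]) but the nitrogen is [N+] with no H, not NX3H2.
(C) contains a primary amino group (-NH2), which satisfies every atom and bond constraint.
So the answer is (C).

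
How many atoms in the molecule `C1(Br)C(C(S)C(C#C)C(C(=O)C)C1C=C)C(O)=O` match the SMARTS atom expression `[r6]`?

The query [r6] means: r6 matches atoms in a six-membered ring.
Check the 18 heavy atoms by environment: 6× C (in 6-ring) → match; 7× C (acyclic) → no; 3× O (acyclic) → no; 1× S (acyclic) → no; 1× Br (acyclic) → no.
That gives 6 matching atoms.

6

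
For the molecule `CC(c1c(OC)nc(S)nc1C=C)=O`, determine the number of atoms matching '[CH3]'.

2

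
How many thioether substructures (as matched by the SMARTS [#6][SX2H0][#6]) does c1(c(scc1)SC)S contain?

[#6][SX2H0][#6] is the SMARTS for a thioether: an aliphatic sulfur bridging two carbons with no H on the sulfur.
Exactly one fragment in the molecule meets all constraints, giving 1 match.

1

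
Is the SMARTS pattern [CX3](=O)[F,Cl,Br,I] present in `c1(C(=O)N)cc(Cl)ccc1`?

No

The pattern [CX3](=O)[F,Cl,Br,I] describes a carbonyl carbon bonded to a halogen — an acyl halide.
The closest candidate here is a chloro substituent, but the Cl is not on a carbonyl carbon. No other fragment satisfies the full query, so there is no match.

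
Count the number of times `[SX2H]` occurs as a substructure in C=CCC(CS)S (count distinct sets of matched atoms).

2

[SX2H] is the SMARTS for a thiol: an aliphatic sulfur with two connections, one being H.
The molecule carries 2 separate instances of a thiol (-SH) meeting every constraint; each maps to a distinct set of atoms, giving 2 matches.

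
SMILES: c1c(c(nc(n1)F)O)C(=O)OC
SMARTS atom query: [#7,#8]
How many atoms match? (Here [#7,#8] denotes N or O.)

Check the 12 heavy atoms by environment: 2× n (aromatic) → match; 4× c (aromatic) → no; 2× C → no; 3× O → match; 1× F → no.
Summing the matching environments: 2 + 3 = 5 matching atoms.

5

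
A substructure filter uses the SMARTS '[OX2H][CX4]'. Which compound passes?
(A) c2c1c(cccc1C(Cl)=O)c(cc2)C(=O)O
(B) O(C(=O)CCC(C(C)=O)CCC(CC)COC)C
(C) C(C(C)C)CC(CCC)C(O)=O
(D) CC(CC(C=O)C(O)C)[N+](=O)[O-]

[OX2H][CX4] describes a hydroxyl oxygen bound to an sp3 (X4) carbon (an aliphatic alcohol).
(A) has a carboxylic acid group (-C(=O)OH) but the -OH is on a CX3 carbonyl carbon, not a CX4 carbon.
(B) has a methoxy ether (-OCH3) but the oxygen has H0 (ether), not H1.
(C) has a carboxylic acid group (-C(=O)OH) but the -OH is on a CX3 carbonyl carbon, not a CX4 carbon.
(D) contains a hydroxyl group (-OH), which satisfies every atom and bond constraint.
So the answer is (D).

D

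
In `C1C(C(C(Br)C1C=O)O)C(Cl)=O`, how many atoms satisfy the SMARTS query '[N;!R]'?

The query [N;!R] means: aliphatic nitrogen not in a ring.
Check the 12 heavy atoms by environment: 5× C (in 5-ring) → no; 2× C (acyclic) → no; 3× O (acyclic) → no; 1× Br (acyclic) → no; 1× Cl (acyclic) → no.
No environment satisfies the query, so 0 matching atoms.

0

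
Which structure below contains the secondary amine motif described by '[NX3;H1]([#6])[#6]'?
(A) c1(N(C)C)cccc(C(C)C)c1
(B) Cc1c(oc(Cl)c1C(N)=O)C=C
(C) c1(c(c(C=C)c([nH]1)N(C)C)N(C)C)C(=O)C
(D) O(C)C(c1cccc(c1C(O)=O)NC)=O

[NX3;H1]([#6])[#6] describes a trivalent nitrogen with one H, bonded to two carbons (a secondary amine).
(A) has a dimethylamino group (-N(CH3)2) but the nitrogen has H0, not H1.
(B) has a primary amide (-C(=O)NH2) but the -C(=O)NH2 nitrogen has H2, not H1.
(C) has a dimethylamino group (-N(CH3)2) but the nitrogen has H0, not H1.
(D) contains an N-methylamino group (-NHCH3), which satisfies every atom and bond constraint.
So the answer is (D).

D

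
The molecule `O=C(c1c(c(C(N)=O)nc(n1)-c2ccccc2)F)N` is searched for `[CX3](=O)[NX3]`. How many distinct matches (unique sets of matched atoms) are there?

2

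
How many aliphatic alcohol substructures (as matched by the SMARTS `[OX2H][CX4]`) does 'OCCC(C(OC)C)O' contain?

[OX2H][CX4] is the SMARTS for an aliphatic alcohol: a hydroxyl oxygen bound to an sp3 (X4) carbon.
The molecule carries 2 separate instances of a hydroxyl group (-OH) meeting every constraint; each maps to a distinct set of atoms, giving 2 matches.

2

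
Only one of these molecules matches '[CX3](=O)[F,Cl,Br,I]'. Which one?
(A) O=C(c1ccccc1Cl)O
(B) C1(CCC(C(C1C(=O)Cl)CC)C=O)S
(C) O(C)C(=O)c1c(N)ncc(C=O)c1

B

[CX3](=O)[F,Cl,Br,I] describes a carbonyl carbon bonded to a halogen (an acyl halide).
(A) has a carboxylic acid group (-C(=O)OH) but the carbonyl is bonded to -OH, not to a halogen.
(B) contains an acyl chloride (-C(=O)Cl), which satisfies every atom and bond constraint.
(C) has a methyl-ester group (-C(=O)OCH3) but the carbonyl is bonded to -O-C, not to a halogen.
So the answer is (B).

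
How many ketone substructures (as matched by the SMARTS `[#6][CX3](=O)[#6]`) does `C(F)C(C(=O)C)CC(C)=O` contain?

2

[#6][CX3](=O)[#6] is the SMARTS for a ketone: a carbonyl carbon (no H) flanked by two carbons.
The molecule carries 2 separate instances of an acetyl/ketone group (-C(=O)CH3) meeting every constraint; each maps to a distinct set of atoms, giving 2 matches.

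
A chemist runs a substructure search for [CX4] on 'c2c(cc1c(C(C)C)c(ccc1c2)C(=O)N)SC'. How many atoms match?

The query [CX4] means: C with X4: aliphatic carbon with exactly 4 total connections (bonds + H).
Check the 18 heavy atoms by environment: 10× c (aromatic, X3) → no; 1× S (X2) → no; 4× C (X4) → match; 1× C (X3) → no; 1× O (X1) → no; 1× N (X3) → no.
That gives 4 matching atoms.

4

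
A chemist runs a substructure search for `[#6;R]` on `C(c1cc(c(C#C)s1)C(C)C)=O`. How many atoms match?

4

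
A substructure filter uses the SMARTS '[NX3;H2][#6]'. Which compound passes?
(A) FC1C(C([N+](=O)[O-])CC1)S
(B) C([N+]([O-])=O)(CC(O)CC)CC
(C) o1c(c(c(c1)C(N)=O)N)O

C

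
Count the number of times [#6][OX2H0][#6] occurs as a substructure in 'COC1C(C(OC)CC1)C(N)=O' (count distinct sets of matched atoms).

2

[#6][OX2H0][#6] is the SMARTS for an ether: an aliphatic oxygen bridging two carbons with no H on the oxygen.
The molecule carries 2 separate instances of a methoxy ether (-OCH3) meeting every constraint; each maps to a distinct set of atoms, giving 2 matches.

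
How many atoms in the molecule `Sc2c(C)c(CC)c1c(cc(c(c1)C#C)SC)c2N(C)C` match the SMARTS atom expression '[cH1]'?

The query [cH1] means: aromatic carbon bearing exactly one hydrogen.
Check the 21 heavy atoms by environment: 8× c (aromatic, H0) → no; 2× c (aromatic, H1) → match; 1× N (H0) → no; 5× C (H3) → no; 1× C (H2) → no; 1× S (H0) → no; 1× S (H1) → no; 1× C (H0) → no; 1× C (H1) → no.
That gives 2 matching atoms.

2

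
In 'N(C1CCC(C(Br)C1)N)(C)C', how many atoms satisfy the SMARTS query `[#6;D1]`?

The query [#6;D1] means: carbon bonded to exactly one heavy atom.
Check the 11 heavy atoms by environment: 3× C (D3) → no; 3× C (D2) → no; 1× N (D1) → no; 1× Br (D1) → no; 1× N (D3) → no; 2× C (D1) → match.
That gives 2 matching atoms.

2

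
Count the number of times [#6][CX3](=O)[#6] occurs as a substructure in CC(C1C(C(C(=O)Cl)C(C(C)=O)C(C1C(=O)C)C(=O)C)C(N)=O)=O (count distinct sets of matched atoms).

4

[#6][CX3](=O)[#6] is the SMARTS for a ketone: a carbonyl carbon (no H) flanked by two carbons.
The molecule carries 4 separate instances of an acetyl/ketone group (-C(=O)CH3) meeting every constraint; each maps to a distinct set of atoms, giving 4 matches.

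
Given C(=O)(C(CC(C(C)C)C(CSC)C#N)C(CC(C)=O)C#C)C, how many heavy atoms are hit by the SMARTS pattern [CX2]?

3

The query [CX2] means: C with X2: aliphatic carbon with exactly 2 total connections.
Check the 22 heavy atoms by environment: 13× C (X4) → no; 2× C (X3) → no; 2× O (X1) → no; 3× C (X2) → match; 1× N (X1) → no; 1× S (X2) → no.
That gives 3 matching atoms.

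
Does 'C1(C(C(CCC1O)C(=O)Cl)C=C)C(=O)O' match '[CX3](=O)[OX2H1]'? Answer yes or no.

The pattern [CX3](=O)[OX2H1] describes an sp2 carbon double-bonded to O and single-bonded to an -OH oxygen — a carboxylic acid.
The molecule carries a carboxylic acid group (-C(=O)OH), whose atoms satisfy every constraint of the query, so the pattern matches.

Yes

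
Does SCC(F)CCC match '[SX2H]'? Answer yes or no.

The pattern [SX2H] describes an aliphatic sulfur with two connections, one being H — a thiol.
The molecule carries a thiol (-SH), whose atoms satisfy every constraint of the query, so the pattern matches.

Yes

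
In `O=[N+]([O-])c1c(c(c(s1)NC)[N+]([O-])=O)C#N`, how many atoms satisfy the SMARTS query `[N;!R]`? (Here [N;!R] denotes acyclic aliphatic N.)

The query [N;!R] means: aliphatic nitrogen not in a ring.
Check the 15 heavy atoms by environment: 1× s (aromatic, in 5-ring) → no; 4× c (aromatic, in 5-ring) → no; 2× N (charge +1, acyclic) → match; 2× O (charge -1, acyclic) → no; 2× O (acyclic) → no; 2× N (acyclic) → match; 2× C (acyclic) → no.
Summing the matching environments: 2 + 2 = 4 matching atoms.

4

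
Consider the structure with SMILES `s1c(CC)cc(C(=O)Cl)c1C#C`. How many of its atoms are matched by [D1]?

4

The query [D1] means: atom with exactly one heavy-atom neighbour (degree 1).
Check the 12 heavy atoms by environment: 1× s (aromatic, D2) → no; 3× c (aromatic, D3) → no; 1× c (aromatic, D2) → no; 2× C (D2) → no; 2× C (D1) → match; 1× C (D3) → no; 1× O (D1) → match; 1× Cl (D1) → match.
Summing the matching environments: 2 + 1 + 1 = 4 matching atoms.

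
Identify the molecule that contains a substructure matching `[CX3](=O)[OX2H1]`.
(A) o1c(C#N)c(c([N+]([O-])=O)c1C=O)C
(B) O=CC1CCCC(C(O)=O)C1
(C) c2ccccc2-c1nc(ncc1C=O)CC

[CX3](=O)[OX2H1] describes an sp2 carbon double-bonded to O and single-bonded to an -OH oxygen (a carboxylic acid).
(A) has an aldehyde (-CHO) but there is no singly-bonded oxygen on the carbonyl carbon.
(B) contains a carboxylic acid group (-C(=O)OH), which satisfies every atom and bond constraint.
(C) has an aldehyde (-CHO) but there is no singly-bonded oxygen on the carbonyl carbon.
So the answer is (B).

B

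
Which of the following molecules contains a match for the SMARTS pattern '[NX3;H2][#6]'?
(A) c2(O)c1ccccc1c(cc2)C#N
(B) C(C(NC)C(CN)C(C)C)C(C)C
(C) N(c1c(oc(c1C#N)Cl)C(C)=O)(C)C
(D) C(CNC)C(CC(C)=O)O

B

[NX3;H2][#6] describes a trivalent nitrogen with two H attached to carbon (a primary amine).
(A) has a nitrile (-C#N) but the nitrogen is NX1 (triple-bonded), not NX3 with two H.
(B) contains a primary amino group (-NH2), which satisfies every atom and bond constraint.
(C) has a dimethylamino group (-N(CH3)2) but the nitrogen has H0, not H2.
(D) has an N-methylamino group (-NHCH3) but the nitrogen bears two carbons and only one H (H1), not H2.
So the answer is (B).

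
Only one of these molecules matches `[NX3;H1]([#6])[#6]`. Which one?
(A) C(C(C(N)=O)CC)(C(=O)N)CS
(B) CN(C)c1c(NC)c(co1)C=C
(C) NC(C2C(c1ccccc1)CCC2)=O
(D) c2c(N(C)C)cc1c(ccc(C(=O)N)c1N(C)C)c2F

[NX3;H1]([#6])[#6] describes a trivalent nitrogen with one H, bonded to two carbons (a secondary amine).
(A) has a primary amide (-C(=O)NH2) but the -C(=O)NH2 nitrogen has H2, not H1.
(B) contains an N-methylamino group (-NHCH3), which satisfies every atom and bond constraint.
(C) has a primary amide (-C(=O)NH2) but the -C(=O)NH2 nitrogen has H2, not H1.
(D) has a primary amide (-C(=O)NH2) but the -C(=O)NH2 nitrogen has H2, not H1.
So the answer is (B).

B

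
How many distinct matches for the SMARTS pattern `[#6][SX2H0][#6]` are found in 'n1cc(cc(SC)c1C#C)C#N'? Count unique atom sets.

1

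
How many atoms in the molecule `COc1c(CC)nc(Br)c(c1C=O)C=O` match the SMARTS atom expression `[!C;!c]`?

5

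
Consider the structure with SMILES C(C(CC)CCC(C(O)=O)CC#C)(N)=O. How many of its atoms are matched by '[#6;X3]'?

Check the 15 heavy atoms by environment: 7× C (X4) → no; 2× C (X3) → match; 2× O (X1) → no; 1× O (X2) → no; 1× N (X3) → no; 2× C (X2) → no.
That gives 2 matching atoms.

2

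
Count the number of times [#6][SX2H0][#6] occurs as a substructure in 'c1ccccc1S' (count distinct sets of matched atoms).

0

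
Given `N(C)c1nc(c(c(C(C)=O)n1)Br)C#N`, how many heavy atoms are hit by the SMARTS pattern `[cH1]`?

0

The query [cH1] means: aromatic carbon bearing exactly one hydrogen.
Check the 14 heavy atoms by environment: 2× n (aromatic, H0) → no; 4× c (aromatic, H0) → no; 2× C (H0) → no; 1× O (H0) → no; 2× C (H3) → no; 1× Br (H0) → no; 1× N (H0) → no; 1× N (H1) → no.
No environment satisfies the query, so 0 matching atoms.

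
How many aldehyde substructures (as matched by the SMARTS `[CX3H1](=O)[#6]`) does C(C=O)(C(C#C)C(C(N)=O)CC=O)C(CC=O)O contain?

[CX3H1](=O)[#6] is the SMARTS for an aldehyde: an sp2 carbon with one H, double-bonded to O and single-bonded to carbon.
The molecule carries 3 separate instances of an aldehyde (-CHO) meeting every constraint; each maps to a distinct set of atoms, giving 3 matches.

3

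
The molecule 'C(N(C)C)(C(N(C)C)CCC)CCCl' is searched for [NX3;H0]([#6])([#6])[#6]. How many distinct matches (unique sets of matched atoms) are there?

2

[NX3;H0]([#6])([#6])[#6] is the SMARTS for a tertiary amine: a trivalent nitrogen with no H, bonded to three carbons.
The molecule carries 2 separate instances of a dimethylamino group (-N(CH3)2) meeting every constraint; each maps to a distinct set of atoms, giving 2 matches.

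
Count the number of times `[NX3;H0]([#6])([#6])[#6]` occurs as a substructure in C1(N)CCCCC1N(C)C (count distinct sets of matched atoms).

1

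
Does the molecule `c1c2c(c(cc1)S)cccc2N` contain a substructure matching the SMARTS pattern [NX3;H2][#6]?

Yes

The pattern [NX3;H2][#6] describes a trivalent nitrogen with two H attached to carbon — a primary amine.
The molecule carries a primary amino group (-NH2), whose atoms satisfy every constraint of the query, so the pattern matches.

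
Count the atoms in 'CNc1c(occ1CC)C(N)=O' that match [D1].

Check the 12 heavy atoms by environment: 1× o (aromatic, D2) → no; 3× c (aromatic, D3) → no; 1× c (aromatic, D2) → no; 1× N (D2) → no; 2× C (D1) → match; 1× C (D3) → no; 1× O (D1) → match; 1× N (D1) → match; 1× C (D2) → no.
Summing the matching environments: 2 + 1 + 1 = 4 matching atoms.

4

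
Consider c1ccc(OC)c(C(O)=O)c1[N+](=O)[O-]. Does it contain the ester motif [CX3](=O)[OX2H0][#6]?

No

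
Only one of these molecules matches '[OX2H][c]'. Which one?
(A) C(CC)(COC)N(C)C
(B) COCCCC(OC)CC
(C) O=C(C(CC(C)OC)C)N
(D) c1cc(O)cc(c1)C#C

D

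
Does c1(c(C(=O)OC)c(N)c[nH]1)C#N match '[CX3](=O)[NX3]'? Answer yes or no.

The pattern [CX3](=O)[NX3] describes a carbonyl carbon bonded to a trivalent nitrogen — an amide.
The closest candidate here is a nitrile (-C#N), but the nitrile N is NX1 (triple-bonded), not NX3. No other fragment satisfies the full query, so there is no match.

No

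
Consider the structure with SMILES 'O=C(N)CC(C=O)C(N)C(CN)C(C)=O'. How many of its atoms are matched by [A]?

15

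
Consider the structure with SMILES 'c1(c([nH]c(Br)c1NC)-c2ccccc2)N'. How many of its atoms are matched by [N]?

The query [N] means: uppercase N matches aliphatic (non-aromatic) nitrogen only.
Check the 15 heavy atoms by environment: 1× n (aromatic) → no; 10× c (aromatic) → no; 2× N → match; 1× Br → no; 1× C → no.
That gives 2 matching atoms.

2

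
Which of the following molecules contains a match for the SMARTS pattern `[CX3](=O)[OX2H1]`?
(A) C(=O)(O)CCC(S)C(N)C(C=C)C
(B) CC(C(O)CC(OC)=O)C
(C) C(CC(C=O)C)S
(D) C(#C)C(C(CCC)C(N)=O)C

[CX3](=O)[OX2H1] describes an sp2 carbon double-bonded to O and single-bonded to an -OH oxygen (a carboxylic acid).
(A) contains a carboxylic acid group (-C(=O)OH), which satisfies every atom and bond constraint.
(B) has a methyl-ester group (-C(=O)OCH3) but the singly-bonded O has no H (OX2H0, not OX2H1).
(C) has an aldehyde (-CHO) but there is no singly-bonded oxygen on the carbonyl carbon.
(D) has a primary amide (-C(=O)NH2) but the carbonyl is bonded to N, not to an -OH oxygen.
So the answer is (A).

A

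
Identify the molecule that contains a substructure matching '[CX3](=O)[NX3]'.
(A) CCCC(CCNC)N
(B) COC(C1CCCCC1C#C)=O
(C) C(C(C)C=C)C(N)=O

[CX3](=O)[NX3] describes a carbonyl carbon bonded to a trivalent nitrogen (an amide).
(A) has a primary amino group (-NH2) but the -NH2 is not attached to a carbonyl carbon.
(B) has a methyl-ester group (-C(=O)OCH3) but the carbonyl is bonded to O, not to an NX3 nitrogen.
(C) contains a primary amide (-C(=O)NH2), which satisfies every atom and bond constraint.
So the answer is (C).

C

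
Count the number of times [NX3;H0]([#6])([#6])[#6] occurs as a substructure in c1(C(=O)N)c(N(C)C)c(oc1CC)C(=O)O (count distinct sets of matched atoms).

[NX3;H0]([#6])([#6])[#6] is the SMARTS for a tertiary amine: a trivalent nitrogen with no H, bonded to three carbons.
Exactly one fragment in the molecule meets all constraints, giving 1 match.

1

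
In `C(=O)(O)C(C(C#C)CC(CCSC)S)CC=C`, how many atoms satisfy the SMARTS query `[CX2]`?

2

Check the 17 heavy atoms by environment: 8× C (X4) → no; 3× C (X3) → no; 1× O (X1) → no; 1× O (X2) → no; 2× S (X2) → no; 2× C (X2) → match.
That gives 2 matching atoms.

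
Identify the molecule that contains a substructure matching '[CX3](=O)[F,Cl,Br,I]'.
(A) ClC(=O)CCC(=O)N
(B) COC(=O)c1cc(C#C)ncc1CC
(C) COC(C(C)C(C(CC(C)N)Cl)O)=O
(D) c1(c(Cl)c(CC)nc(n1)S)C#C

A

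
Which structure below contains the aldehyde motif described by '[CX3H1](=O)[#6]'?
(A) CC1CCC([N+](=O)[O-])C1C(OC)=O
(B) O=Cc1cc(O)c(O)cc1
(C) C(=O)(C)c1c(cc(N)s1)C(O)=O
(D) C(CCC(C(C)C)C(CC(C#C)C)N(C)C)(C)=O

B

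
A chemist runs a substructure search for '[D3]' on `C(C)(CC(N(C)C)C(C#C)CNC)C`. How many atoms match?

The query [D3] means: atom with exactly three heavy-atom neighbours.
Check the 14 heavy atoms by environment: 3× C (D2) → no; 3× C (D3) → match; 6× C (D1) → no; 1× N (D2) → no; 1× N (D3) → match.
Summing the matching environments: 3 + 1 = 4 matching atoms.

4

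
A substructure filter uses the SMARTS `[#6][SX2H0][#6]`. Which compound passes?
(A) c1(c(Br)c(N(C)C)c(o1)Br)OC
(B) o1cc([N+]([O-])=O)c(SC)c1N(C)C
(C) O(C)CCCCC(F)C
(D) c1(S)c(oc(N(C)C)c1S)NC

B

[#6][SX2H0][#6] describes an aliphatic sulfur bridging two carbons with no H on the sulfur (a thioether).
(A) has a methoxy ether (-OCH3) but the bridging atom is O, not S.
(B) contains a methylthio ether (-SCH3), which satisfies every atom and bond constraint.
(C) has a methoxy ether (-OCH3) but the bridging atom is O, not S.
(D) has a thiol (-SH) but the sulfur has H1, not H0 bridging two carbons.
So the answer is (B).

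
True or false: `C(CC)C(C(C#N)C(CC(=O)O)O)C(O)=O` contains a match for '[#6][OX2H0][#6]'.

The pattern [#6][OX2H0][#6] describes an aliphatic oxygen bridging two carbons with no H on the oxygen — an ether.
The closest candidate here is a hydroxyl group (-OH), but the oxygen has H1, not H0 bridging two carbons. No other fragment satisfies the full query, so there is no match.

False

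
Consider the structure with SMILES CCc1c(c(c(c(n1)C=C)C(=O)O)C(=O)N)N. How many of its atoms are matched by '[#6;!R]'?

The query [#6;!R] means: carbon not in any ring.
Check the 17 heavy atoms by environment: 1× n (aromatic, in 6-ring) → no; 5× c (aromatic, in 6-ring) → no; 2× N (acyclic) → no; 6× C (acyclic) → match; 3× O (acyclic) → no.
That gives 6 matching atoms.

6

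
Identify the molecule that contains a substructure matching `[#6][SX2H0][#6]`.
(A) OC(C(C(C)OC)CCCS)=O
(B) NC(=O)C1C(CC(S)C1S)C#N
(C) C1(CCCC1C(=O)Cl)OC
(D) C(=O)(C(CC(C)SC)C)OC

D

[#6][SX2H0][#6] describes an aliphatic sulfur bridging two carbons with no H on the sulfur (a thioether).
(A) has a thiol (-SH) but the sulfur has H1, not H0 bridging two carbons.
(B) has a thiol (-SH) but the sulfur has H1, not H0 bridging two carbons.
(C) has a methoxy ether (-OCH3) but the bridging atom is O, not S.
(D) contains a methylthio ether (-SCH3), which satisfies every atom and bond constraint.
So the answer is (D).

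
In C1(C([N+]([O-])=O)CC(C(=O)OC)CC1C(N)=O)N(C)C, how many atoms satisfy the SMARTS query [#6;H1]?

The query [#6;H1] means: any carbon bearing exactly one hydrogen.
Check the 19 heavy atoms by environment: 4× C (H1) → match; 2× C (H2) → no; 1× N (charge +1, H0) → no; 1× O (charge -1, H0) → no; 4× O (H0) → no; 2× C (H0) → no; 1× N (H2) → no; 3× C (H3) → no; 1× N (H0) → no.
That gives 4 matching atoms.

4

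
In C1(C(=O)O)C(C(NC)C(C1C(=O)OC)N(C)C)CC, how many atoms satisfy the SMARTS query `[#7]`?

2

Check the 19 heavy atoms by environment: 13× C → no; 4× O → no; 2× N → match.
That gives 2 matching atoms.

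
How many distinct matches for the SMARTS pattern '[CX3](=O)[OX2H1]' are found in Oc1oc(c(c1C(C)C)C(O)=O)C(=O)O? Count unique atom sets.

2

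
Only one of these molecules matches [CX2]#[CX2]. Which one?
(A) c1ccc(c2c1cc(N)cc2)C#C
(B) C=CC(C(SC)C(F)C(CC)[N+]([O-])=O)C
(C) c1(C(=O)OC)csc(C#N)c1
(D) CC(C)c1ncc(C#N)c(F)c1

A

[CX2]#[CX2] describes a carbon-carbon triple bond (an alkyne).
(A) contains an ethynyl group (-C#CH), which satisfies every atom and bond constraint.
(B) has a vinyl group (-CH=CH2) but the C=C is a double bond; both carbons are CX3, not CX2.
(C) has a nitrile (-C#N) but the triple bond is C#N, not C#C.
(D) has a nitrile (-C#N) but the triple bond is C#N, not C#C.
So the answer is (A).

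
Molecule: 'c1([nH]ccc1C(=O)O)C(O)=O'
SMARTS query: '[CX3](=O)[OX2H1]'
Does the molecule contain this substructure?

Yes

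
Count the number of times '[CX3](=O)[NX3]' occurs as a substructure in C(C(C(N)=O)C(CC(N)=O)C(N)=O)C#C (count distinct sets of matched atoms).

[CX3](=O)[NX3] is the SMARTS for an amide: a carbonyl carbon bonded to a trivalent nitrogen.
The molecule carries 3 separate instances of a primary amide (-C(=O)NH2) meeting every constraint; each maps to a distinct set of atoms, giving 3 matches.

3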